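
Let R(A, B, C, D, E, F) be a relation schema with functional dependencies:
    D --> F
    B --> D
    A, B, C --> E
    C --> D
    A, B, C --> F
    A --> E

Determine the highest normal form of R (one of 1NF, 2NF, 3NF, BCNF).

Candidate key: {A, B, C}. Prime attributes: {A, B, C}.
D --> F breaks BCNF: {D}⁺ = {D, F}, so {D} is not a superkey.
D --> F has non-prime {F} on the right and a non-superkey on the left, so 3NF fails.
Since {A} ⊂ {A, B, C} and {A}⁺ ⊇ {E} with {E} non-prime, there is a partial dependency; 2NF fails.

1NF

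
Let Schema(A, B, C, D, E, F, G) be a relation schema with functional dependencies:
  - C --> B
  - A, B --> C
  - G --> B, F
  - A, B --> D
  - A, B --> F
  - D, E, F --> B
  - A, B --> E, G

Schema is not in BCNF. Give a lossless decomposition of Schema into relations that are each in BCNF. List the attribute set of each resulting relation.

{A, C, D, E, G}; {B, C}; {F, G}

Candidate keys of the original relation: {A, B}, {A, C}, {A, D, E, F}, {A, G}.
{A, B, C, D, E, F, G}: {C} determines {B, C} here but is not a superkey — split on C --> B, giving {B, C} and {A, C, D, E, F, G}.
{B, C} has no BCNF violation.
{A, C, D, E, F, G}: {G} determines {F, G} here but is not a superkey — split on G --> F, giving {F, G} and {A, C, D, E, G}.
{F, G} has no BCNF violation.
{A, C, D, E, G} has no BCNF violation.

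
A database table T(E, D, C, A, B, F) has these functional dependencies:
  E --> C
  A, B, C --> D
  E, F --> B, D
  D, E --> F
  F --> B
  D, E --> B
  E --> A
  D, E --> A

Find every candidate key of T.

Attributes never on any right-hand side: {E} — every candidate key must contain it.
{B, E}⁺ = {A, B, C, D, E, F}, which is every attribute, so {B, E} is a candidate key.
{D, E}⁺ = {A, B, C, D, E, F}, which is every attribute, so {D, E} is a candidate key.
{E, F}⁺ = {A, B, C, D, E, F}, which is every attribute, so {E, F} is a candidate key.
No proper subset of any of these is a key, and no other minimal superkey exists.

{B, E}, {D, E}, {E, F}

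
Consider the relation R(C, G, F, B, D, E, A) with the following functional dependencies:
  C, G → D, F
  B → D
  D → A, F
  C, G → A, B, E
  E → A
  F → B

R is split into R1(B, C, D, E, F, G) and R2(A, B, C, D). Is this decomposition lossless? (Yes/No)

Yes

R1 ∩ R2 = {B, C, D}; its closure under F is {A, B, C, D, F}.
This includes all of R2, so the common attributes are a superkey of R2 — the join is lossless.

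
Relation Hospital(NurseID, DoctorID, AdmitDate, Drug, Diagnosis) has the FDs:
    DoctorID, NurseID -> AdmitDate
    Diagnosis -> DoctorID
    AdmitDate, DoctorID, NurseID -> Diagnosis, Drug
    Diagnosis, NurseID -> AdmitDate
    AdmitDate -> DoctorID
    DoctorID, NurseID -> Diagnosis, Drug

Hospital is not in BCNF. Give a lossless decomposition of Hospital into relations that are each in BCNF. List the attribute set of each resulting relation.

Candidate keys of the original relation: {AdmitDate, NurseID}, {Diagnosis, NurseID}, {DoctorID, NurseID}.
{AdmitDate, Diagnosis, DoctorID, Drug, NurseID}: {Diagnosis} determines {Diagnosis, DoctorID} here but is not a superkey — split on Diagnosis -> DoctorID, giving {Diagnosis, DoctorID} and {AdmitDate, Diagnosis, Drug, NurseID}.
{Diagnosis, DoctorID}: every determinant is a superkey — BCNF.
{AdmitDate, Diagnosis, Drug, NurseID}: every determinant is a superkey — BCNF.

{AdmitDate, Diagnosis, Drug, NurseID}; {Diagnosis, DoctorID}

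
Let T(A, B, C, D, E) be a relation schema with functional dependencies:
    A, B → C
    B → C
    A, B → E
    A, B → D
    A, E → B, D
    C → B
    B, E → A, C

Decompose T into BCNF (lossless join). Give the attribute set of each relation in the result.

{A, B, D, E}; {B, C}

Candidate keys of the original relation: {A, B}, {A, C}, {A, E}, {B, E}, {C, E}.
{A, B, C, D, E}: {B} determines {B, C} here but is not a superkey — split on B → C, giving {B, C} and {A, B, D, E}.
{B, C} is in BCNF.
{A, B, D, E} is in BCNF.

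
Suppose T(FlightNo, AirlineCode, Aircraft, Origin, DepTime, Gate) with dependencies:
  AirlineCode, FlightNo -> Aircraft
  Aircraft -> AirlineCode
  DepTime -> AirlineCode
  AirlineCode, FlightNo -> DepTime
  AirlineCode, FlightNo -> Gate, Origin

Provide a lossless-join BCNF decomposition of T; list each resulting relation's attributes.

{Aircraft, AirlineCode}; {Aircraft, DepTime, FlightNo, Gate, Origin}

Candidate keys of the original relation: {Aircraft, FlightNo}, {AirlineCode, FlightNo}, {DepTime, FlightNo}.
{Aircraft, AirlineCode, DepTime, FlightNo, Gate, Origin}: {Aircraft} determines {Aircraft, AirlineCode} here but is not a superkey — split on Aircraft -> AirlineCode, giving {Aircraft, AirlineCode} and {Aircraft, DepTime, FlightNo, Gate, Origin}.
{Aircraft, AirlineCode} has no BCNF violation.
{Aircraft, DepTime, FlightNo, Gate, Origin} has no BCNF violation.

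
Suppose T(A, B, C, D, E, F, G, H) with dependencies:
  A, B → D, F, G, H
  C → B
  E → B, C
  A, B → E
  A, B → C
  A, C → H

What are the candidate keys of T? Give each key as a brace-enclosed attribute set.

{A, B}, {A, C}, {A, E}

Attributes never on any right-hand side: {A} — every candidate key must contain it.
{A, B}⁺ = {A, B, C, D, E, F, G, H} — all of the relation — so {A, B} is a candidate key.
{A, C}⁺ = {A, B, C, D, E, F, G, H} — all of the relation — so {A, C} is a candidate key.
{A, E}⁺ = {A, B, C, D, E, F, G, H} — all of the relation — so {A, E} is a candidate key.
These are minimal and exhaustive — every other superkey contains one of them.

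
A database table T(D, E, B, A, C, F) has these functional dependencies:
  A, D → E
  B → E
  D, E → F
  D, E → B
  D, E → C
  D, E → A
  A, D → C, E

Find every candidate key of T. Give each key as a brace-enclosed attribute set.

{A, D}, {B, D}, {D, E}

Attributes never on any right-hand side: {D} — every candidate key must contain it.
{A, D}⁺ = {A, B, C, D, E, F}, which is every attribute, so {A, D} is a candidate key.
{B, D}⁺ = {A, B, C, D, E, F}, which is every attribute, so {B, D} is a candidate key.
{D, E}⁺ = {A, B, C, D, E, F}, which is every attribute, so {D, E} is a candidate key.
Any other superkey properly contains one of these, so there are no further candidate keys.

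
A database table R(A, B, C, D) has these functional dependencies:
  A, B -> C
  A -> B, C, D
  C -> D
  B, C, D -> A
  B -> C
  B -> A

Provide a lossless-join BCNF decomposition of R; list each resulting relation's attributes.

{A, B, C}; {C, D}

Candidate keys of the original relation: {A}, {B}.
In {A, B, C, D}, {C} is not a superkey ({C}⁺ restricted to this set is {C, D}), so split on C -> D into {C, D} and {A, B, C}.
{C, D} is in BCNF.
{A, B, C} is in BCNF.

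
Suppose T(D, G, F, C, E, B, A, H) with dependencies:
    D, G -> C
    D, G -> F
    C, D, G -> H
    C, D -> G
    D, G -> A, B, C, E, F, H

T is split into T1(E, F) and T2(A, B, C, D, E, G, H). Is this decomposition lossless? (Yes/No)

No

Common attributes: {E}; their closure is {E}.
T1 ⊄ {E} and T2 ⊄ {E}, so the split is lossy.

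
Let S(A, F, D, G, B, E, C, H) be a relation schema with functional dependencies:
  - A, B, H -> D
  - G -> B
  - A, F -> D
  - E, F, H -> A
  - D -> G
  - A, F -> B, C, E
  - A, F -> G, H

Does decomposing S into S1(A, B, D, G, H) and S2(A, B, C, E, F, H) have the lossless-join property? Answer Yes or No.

Yes

S1 ∩ S2 = {A, B, H}; its closure under F is {A, B, D, G, H}.
Since S1 ⊆ {A, B, D, G, H}, the intersection is a superkey of S1; the decomposition is lossless.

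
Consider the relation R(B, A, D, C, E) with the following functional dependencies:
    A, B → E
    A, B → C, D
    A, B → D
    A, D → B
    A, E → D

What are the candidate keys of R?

{A, B}, {A, D}, {A, E}

{A} never appears on the right of any FD, so every key must include it.
{A, B} is a candidate key since {A, B}⁺ = {A, B, C, D, E} covers every attribute.
{A, D} is a candidate key since {A, D}⁺ = {A, B, C, D, E} covers every attribute.
{A, E} is a candidate key since {A, E}⁺ = {A, B, C, D, E} covers every attribute.
These are minimal and exhaustive — every other superkey contains one of them.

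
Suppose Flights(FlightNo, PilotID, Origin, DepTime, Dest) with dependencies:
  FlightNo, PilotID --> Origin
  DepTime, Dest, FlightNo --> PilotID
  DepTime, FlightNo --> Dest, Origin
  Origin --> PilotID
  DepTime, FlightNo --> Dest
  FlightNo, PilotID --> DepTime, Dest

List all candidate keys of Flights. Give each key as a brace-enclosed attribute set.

{FlightNo} never appears on the right of any FD, so every key must include it.
Closure of {DepTime, FlightNo} is {DepTime, Dest, FlightNo, Origin, PilotID}, the whole schema; {DepTime, FlightNo} is a candidate key.
Closure of {FlightNo, Origin} is {DepTime, Dest, FlightNo, Origin, PilotID}, the whole schema; {FlightNo, Origin} is a candidate key.
Closure of {FlightNo, PilotID} is {DepTime, Dest, FlightNo, Origin, PilotID}, the whole schema; {FlightNo, PilotID} is a candidate key.
These are minimal and exhaustive — every other superkey contains one of them.

{DepTime, FlightNo}, {FlightNo, Origin}, {FlightNo, PilotID}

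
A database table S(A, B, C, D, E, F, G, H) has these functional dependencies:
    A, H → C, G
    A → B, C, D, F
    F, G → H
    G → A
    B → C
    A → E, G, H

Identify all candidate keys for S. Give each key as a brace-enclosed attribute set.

{A}⁺ = {A, B, C, D, E, F, G, H}, which is every attribute, so {A} is a candidate key.
{G}⁺ = {A, B, C, D, E, F, G, H}, which is every attribute, so {G} is a candidate key.
These are minimal and exhaustive — every other superkey contains one of them.

{A}, {G}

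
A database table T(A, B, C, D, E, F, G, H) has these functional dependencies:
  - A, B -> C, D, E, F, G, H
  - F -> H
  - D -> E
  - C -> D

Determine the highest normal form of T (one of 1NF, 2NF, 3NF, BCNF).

Candidate key: {A, B}. Prime attributes: {A, B}.
F -> H breaks BCNF: {F}⁺ = {F, H}, so {F} is not a superkey.
Because {H} is non-prime and the left side of F -> H is not a superkey, the relation is not in 3NF.
No non-prime attribute depends on a proper subset of any candidate key, so 2NF holds.

2NF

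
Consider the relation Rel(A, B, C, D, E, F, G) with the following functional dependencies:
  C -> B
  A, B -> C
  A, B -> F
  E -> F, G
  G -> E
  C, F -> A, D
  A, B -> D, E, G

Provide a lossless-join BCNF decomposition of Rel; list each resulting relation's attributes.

{A, C, D, E}; {B, C}; {E, F, G}

Candidate keys of the original relation: {A, B}, {A, C}, {C, E}, {C, F}, {C, G}.
Within {A, B, C, D, E, F, G}: {C}⁺ ∩ {A, B, C, D, E, F, G} = {B, C}, not the whole set, so C -> B violates BCNF; decompose into {B, C} and {A, C, D, E, F, G}.
{B, C}: every determinant is a superkey — BCNF.
Within {A, C, D, E, F, G}: {E}⁺ ∩ {A, C, D, E, F, G} = {E, F, G}, not the whole set, so E -> F, G violates BCNF; decompose into {E, F, G} and {A, C, D, E}.
{E, F, G}: every determinant is a superkey — BCNF.
{A, C, D, E}: every determinant is a superkey — BCNF.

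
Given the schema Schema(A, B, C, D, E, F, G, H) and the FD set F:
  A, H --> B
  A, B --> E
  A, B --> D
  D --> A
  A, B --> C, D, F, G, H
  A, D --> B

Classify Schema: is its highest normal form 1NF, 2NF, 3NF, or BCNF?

Candidate keys: {A, B}, {A, H}, {D}. Prime attributes: {A, B, D, H}.
Every FD has a superkey on the left, so the relation is in BCNF.

BCNF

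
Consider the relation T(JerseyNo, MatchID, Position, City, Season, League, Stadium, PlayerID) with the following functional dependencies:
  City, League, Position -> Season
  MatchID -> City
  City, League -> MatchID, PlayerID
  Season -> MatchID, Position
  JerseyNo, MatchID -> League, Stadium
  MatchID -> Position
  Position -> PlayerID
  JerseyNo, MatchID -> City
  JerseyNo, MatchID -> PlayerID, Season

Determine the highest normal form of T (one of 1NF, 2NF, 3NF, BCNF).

Candidate keys: {City, JerseyNo, League}, {JerseyNo, MatchID}, {JerseyNo, Season}. Prime attributes: {City, JerseyNo, League, MatchID, Season}.
City, League, Position -> Season breaks BCNF: {City, League, Position}⁺ = {City, League, MatchID, PlayerID, Position, Season}, so {City, League, Position} is not a superkey.
City, League -> MatchID, PlayerID has non-prime {PlayerID} on the right and a non-superkey on the left, so 3NF fails.
{MatchID} is a proper subset of the key {JerseyNo, MatchID}, and {MatchID}⁺ contains the non-prime attributes {PlayerID, Position} — a partial dependency, so 2NF is violated.

1NF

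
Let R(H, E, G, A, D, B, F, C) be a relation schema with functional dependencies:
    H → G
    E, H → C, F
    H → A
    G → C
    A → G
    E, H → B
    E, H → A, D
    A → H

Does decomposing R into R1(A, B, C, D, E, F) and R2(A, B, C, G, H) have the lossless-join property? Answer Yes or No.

Yes

Common attributes: {A, B, C}; their closure is {A, B, C, G, H}.
Since R2 ⊆ {A, B, C, G, H}, the intersection is a superkey of R2; the decomposition is lossless.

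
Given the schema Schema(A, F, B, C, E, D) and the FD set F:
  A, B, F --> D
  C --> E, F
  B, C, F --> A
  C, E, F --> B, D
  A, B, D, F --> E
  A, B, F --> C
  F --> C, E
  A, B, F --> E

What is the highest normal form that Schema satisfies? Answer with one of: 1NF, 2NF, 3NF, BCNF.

BCNF

Candidate keys: {C}, {F}. Prime attributes: {C, F}.
Every FD has a superkey on the left, so the relation is in BCNF.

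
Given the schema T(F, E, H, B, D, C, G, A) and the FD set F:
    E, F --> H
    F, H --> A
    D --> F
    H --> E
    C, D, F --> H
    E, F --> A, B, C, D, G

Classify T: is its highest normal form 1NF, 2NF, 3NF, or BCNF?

Candidate keys: {C, D}, {D, E}, {D, H}, {E, F}, {F, H}. Prime attributes: {C, D, E, F, H}.
D --> F: {D}⁺ = {D, F}, which is not all of the attributes, so the left side is not a superkey — BCNF is violated.
Its right-hand attributes {F} are all prime, as are those of every other non-superkey FD — the relation is in 3NF.

3NF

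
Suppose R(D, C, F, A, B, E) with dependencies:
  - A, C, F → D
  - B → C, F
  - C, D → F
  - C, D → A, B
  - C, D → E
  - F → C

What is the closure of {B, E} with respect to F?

Start with {B, E}.
B → C, F applies; add {C, F} → now {B, C, E, F}.
No further FD applies.

{B, C, E, F}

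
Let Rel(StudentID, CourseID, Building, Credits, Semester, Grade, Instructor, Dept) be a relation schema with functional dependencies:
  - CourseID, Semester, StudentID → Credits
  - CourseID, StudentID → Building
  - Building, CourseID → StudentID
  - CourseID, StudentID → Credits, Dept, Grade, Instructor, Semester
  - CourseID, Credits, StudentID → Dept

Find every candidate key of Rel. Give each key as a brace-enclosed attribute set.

{Building, CourseID}, {CourseID, StudentID}

Attributes never on any right-hand side: {CourseID} — every candidate key must contain it.
Closure of {Building, CourseID} is {Building, CourseID, Credits, Dept, Grade, Instructor, Semester, StudentID}, the whole schema; {Building, CourseID} is a candidate key.
Closure of {CourseID, StudentID} is {Building, CourseID, Credits, Dept, Grade, Instructor, Semester, StudentID}, the whole schema; {CourseID, StudentID} is a candidate key.
Any other superkey properly contains one of these, so there are no further candidate keys.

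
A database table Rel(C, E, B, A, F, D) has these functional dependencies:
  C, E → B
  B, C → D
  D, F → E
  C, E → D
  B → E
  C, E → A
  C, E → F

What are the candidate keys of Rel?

No FD produces {C}, so it must be in every candidate key.
{B, C}⁺ = {A, B, C, D, E, F}, which is every attribute, so {B, C} is a candidate key.
{C, E}⁺ = {A, B, C, D, E, F}, which is every attribute, so {C, E} is a candidate key.
{C, D, F}⁺ = {A, B, C, D, E, F}, which is every attribute, so {C, D, F} is a candidate key.
These are minimal and exhaustive — every other superkey contains one of them.

{B, C}, {C, D, F}, {C, E}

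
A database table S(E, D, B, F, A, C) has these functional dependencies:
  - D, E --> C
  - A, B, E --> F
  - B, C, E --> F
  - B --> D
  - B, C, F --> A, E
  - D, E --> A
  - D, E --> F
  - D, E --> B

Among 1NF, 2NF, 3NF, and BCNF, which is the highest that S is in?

Candidate keys: {B, C, F}, {B, E}, {D, E}. Prime attributes: {B, C, D, E, F}.
B --> D: {B}⁺ = {B, D}, which is not all of the attributes, so the left side is not a superkey — BCNF is violated.
Its right-hand attributes {D} are all prime, as are those of every other non-superkey FD — the relation is in 3NF.

3NF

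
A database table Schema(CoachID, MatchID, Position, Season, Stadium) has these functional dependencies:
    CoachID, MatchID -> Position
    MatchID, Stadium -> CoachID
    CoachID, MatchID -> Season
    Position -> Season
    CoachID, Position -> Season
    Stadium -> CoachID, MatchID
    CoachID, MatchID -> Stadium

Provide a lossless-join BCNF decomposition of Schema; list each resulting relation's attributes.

Candidate keys of the original relation: {CoachID, MatchID}, {Stadium}.
Within {CoachID, MatchID, Position, Season, Stadium}: {Position}⁺ ∩ {CoachID, MatchID, Position, Season, Stadium} = {Position, Season}, not the whole set, so Position -> Season violates BCNF; decompose into {Position, Season} and {CoachID, MatchID, Position, Stadium}.
{Position, Season} is in BCNF.
{CoachID, MatchID, Position, Stadium} is in BCNF.

{CoachID, MatchID, Position, Stadium}; {Position, Season}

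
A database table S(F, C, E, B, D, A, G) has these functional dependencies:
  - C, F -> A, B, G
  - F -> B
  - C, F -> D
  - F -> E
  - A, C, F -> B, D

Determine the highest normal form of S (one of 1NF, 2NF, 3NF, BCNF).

1NF

Candidate key: {C, F}. Prime attributes: {C, F}.
F -> B breaks BCNF: {F}⁺ = {B, E, F}, so {F} is not a superkey.
Because {B} is non-prime and the left side of F -> B is not a superkey, the relation is not in 3NF.
The proper key subset {F} of {C, F} determines non-prime {B, E}, so the relation is not even in 2NF.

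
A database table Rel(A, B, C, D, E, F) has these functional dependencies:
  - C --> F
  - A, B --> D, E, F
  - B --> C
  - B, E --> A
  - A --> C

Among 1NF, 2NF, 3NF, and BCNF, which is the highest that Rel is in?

Candidate keys: {A, B}, {B, E}. Prime attributes: {A, B, E}.
For C --> F we have {C}⁺ = {C, F}; {C} is not a superkey, so BCNF fails.
C --> F determines the non-prime attribute {F} from a non-superkey — 3NF is violated.
The proper key subset {A} of {A, B} determines non-prime {C, F}, so the relation is not even in 2NF.

1NF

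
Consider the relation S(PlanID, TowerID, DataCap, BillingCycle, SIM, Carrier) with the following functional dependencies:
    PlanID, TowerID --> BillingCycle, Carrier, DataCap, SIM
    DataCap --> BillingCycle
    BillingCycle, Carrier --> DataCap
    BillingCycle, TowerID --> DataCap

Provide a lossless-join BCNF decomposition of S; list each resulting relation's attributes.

{BillingCycle, DataCap}; {Carrier, DataCap, PlanID, SIM, TowerID}

Candidate key of the original relation: {PlanID, TowerID}.
In {BillingCycle, Carrier, DataCap, PlanID, SIM, TowerID}, {DataCap} is not a superkey ({DataCap}⁺ restricted to this set is {BillingCycle, DataCap}), so split on DataCap --> BillingCycle into {BillingCycle, DataCap} and {Carrier, DataCap, PlanID, SIM, TowerID}.
{BillingCycle, DataCap} has no BCNF violation.
{Carrier, DataCap, PlanID, SIM, TowerID} has no BCNF violation.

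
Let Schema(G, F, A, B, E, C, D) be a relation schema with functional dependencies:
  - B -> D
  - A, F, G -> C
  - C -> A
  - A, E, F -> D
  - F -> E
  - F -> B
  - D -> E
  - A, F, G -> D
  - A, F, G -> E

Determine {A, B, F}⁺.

Start with {A, B, F}.
B -> D applies; add {D} → now {A, B, D, F}.
F -> E applies; add {E} → now {A, B, D, E, F}.
No further FD applies.

{A, B, D, E, F}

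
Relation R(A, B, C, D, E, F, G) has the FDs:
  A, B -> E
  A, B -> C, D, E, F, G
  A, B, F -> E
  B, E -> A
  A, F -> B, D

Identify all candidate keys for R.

{A, B}⁺ = {A, B, C, D, E, F, G} — all of the relation — so {A, B} is a candidate key.
{A, F}⁺ = {A, B, C, D, E, F, G} — all of the relation — so {A, F} is a candidate key.
{B, E}⁺ = {A, B, C, D, E, F, G} — all of the relation — so {B, E} is a candidate key.
No proper subset of any of these is a key, and no other minimal superkey exists.

{A, B}, {A, F}, {B, E}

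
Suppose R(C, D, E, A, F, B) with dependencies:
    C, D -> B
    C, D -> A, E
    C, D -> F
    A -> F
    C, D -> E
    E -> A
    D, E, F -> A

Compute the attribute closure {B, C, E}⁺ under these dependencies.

Start with {B, C, E}.
E -> A applies; add {A} → now {A, B, C, E}.
A -> F applies; add {F} → now {A, B, C, E, F}.
No further FD applies.

{A, B, C, E, F}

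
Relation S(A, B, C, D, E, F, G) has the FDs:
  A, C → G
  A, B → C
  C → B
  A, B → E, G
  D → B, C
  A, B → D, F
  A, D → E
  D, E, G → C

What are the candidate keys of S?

{A, B}, {A, C}, {A, D}

{A} never appears on the right of any FD, so every key must include it.
{A, B}⁺ = {A, B, C, D, E, F, G}, which is every attribute, so {A, B} is a candidate key.
{A, C}⁺ = {A, B, C, D, E, F, G}, which is every attribute, so {A, C} is a candidate key.
{A, D}⁺ = {A, B, C, D, E, F, G}, which is every attribute, so {A, D} is a candidate key.
These are minimal and exhaustive — every other superkey contains one of them.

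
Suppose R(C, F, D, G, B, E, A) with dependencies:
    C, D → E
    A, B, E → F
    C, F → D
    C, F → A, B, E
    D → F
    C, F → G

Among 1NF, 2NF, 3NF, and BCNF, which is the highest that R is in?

Candidate keys: {A, B, C, E}, {C, D}, {C, F}. Prime attributes: {A, B, C, D, E, F}.
A, B, E → F: {A, B, E}⁺ = {A, B, E, F}, which is not all of the attributes, so the left side is not a superkey — BCNF is violated.
But every attribute on its right side ({F}) is prime, and the same holds for every other non-superkey FD, so 3NF still holds.

3NF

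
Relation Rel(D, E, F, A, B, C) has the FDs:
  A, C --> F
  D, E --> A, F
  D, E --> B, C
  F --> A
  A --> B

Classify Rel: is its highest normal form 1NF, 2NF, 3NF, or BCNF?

2NF

Candidate key: {D, E}. Prime attributes: {D, E}.
For A, C --> F we have {A, C}⁺ = {A, B, C, F}; {A, C} is not a superkey, so BCNF fails.
A, C --> F has non-prime {F} on the right and a non-superkey on the left, so 3NF fails.
Checking every proper subset of each key, none determines a non-prime attribute — 2NF is satisfied.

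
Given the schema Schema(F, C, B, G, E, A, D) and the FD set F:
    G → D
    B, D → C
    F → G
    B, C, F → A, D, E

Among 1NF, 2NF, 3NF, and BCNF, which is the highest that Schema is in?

Candidate key: {B, F}. Prime attributes: {B, F}.
G → D: {G}⁺ = {D, G}, which is not all of the attributes, so the left side is not a superkey — BCNF is violated.
G → D has non-prime {D} on the right and a non-superkey on the left, so 3NF fails.
Since {F} ⊂ {B, F} and {F}⁺ ⊇ {D, G} with {D, G} non-prime, there is a partial dependency; 2NF fails.

1NF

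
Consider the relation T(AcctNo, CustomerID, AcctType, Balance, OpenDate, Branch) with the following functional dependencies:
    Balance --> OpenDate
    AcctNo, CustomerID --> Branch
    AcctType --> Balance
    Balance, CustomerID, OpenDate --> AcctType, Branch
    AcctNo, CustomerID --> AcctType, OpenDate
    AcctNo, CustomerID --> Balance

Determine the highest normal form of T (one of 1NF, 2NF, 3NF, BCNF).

Candidate key: {AcctNo, CustomerID}. Prime attributes: {AcctNo, CustomerID}.
Balance --> OpenDate breaks BCNF: {Balance}⁺ = {Balance, OpenDate}, so {Balance} is not a superkey.
Balance --> OpenDate determines the non-prime attribute {OpenDate} from a non-superkey — 3NF is violated.
No proper subset of a key has a non-prime attribute in its closure, so there is no partial dependency; 2NF holds.

2NF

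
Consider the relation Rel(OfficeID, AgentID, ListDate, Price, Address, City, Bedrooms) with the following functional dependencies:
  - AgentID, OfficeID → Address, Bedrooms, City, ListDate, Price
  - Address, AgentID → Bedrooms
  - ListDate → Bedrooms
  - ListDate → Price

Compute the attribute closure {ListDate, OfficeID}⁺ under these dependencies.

Start with {ListDate, OfficeID}.
ListDate → Bedrooms applies; add {Bedrooms} → now {Bedrooms, ListDate, OfficeID}.
ListDate → Price applies; add {Price} → now {Bedrooms, ListDate, OfficeID, Price}.
No further FD applies.

{Bedrooms, ListDate, OfficeID, Price}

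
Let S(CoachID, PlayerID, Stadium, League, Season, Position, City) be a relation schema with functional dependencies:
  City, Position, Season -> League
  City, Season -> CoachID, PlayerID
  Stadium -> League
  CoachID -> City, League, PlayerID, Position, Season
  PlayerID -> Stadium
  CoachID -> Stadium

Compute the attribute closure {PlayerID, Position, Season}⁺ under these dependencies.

{League, PlayerID, Position, Season, Stadium}

Start with {PlayerID, Position, Season}.
PlayerID -> Stadium applies; add {Stadium} → now {PlayerID, Position, Season, Stadium}.
Stadium -> League applies; add {League} → now {League, PlayerID, Position, Season, Stadium}.
No further FD applies.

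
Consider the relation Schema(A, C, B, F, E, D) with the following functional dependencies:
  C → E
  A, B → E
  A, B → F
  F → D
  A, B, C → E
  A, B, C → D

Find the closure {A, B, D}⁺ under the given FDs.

{A, B, D, E, F}

Start with {A, B, D}.
A, B → E applies; add {E} → now {A, B, D, E}.
A, B → F applies; add {F} → now {A, B, D, E, F}.
No further FD applies.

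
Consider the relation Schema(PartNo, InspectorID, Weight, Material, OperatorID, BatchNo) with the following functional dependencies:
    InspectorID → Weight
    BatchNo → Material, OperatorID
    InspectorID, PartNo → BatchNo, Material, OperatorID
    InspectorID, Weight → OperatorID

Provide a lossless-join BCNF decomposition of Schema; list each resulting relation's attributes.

{BatchNo, InspectorID, PartNo}; {BatchNo, Material}; {InspectorID, OperatorID, Weight}

Candidate key of the original relation: {InspectorID, PartNo}.
{BatchNo, InspectorID, Material, OperatorID, PartNo, Weight}: {InspectorID} determines {InspectorID, OperatorID, Weight} here but is not a superkey — split on InspectorID → OperatorID, Weight, giving {InspectorID, OperatorID, Weight} and {BatchNo, InspectorID, Material, PartNo}.
{InspectorID, OperatorID, Weight}: every determinant is a superkey — BCNF.
{BatchNo, InspectorID, Material, PartNo}: {BatchNo} determines {BatchNo, Material} here but is not a superkey — split on BatchNo → Material, giving {BatchNo, Material} and {BatchNo, InspectorID, PartNo}.
{BatchNo, Material}: every determinant is a superkey — BCNF.
{BatchNo, InspectorID, PartNo}: every determinant is a superkey — BCNF.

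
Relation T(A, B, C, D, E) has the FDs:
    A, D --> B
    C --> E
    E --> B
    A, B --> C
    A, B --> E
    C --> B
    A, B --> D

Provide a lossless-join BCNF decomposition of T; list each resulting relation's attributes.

{A, C, D}; {B, E}; {C, E}

Candidate keys of the original relation: {A, B}, {A, C}, {A, D}, {A, E}.
Within {A, B, C, D, E}: {C}⁺ ∩ {A, B, C, D, E} = {B, C, E}, not the whole set, so C --> B, E violates BCNF; decompose into {B, C, E} and {A, C, D}.
Within {B, C, E}: {E}⁺ ∩ {B, C, E} = {B, E}, not the whole set, so E --> B violates BCNF; decompose into {B, E} and {C, E}.
{B, E} has no BCNF violation.
{C, E} has no BCNF violation.
{A, C, D} has no BCNF violation.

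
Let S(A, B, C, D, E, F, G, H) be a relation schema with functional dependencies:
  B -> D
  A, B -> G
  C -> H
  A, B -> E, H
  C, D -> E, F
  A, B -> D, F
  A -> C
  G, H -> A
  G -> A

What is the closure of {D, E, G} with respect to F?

Start with {D, E, G}.
G -> A applies; add {A} → now {A, D, E, G}.
A -> C applies; add {C} → now {A, C, D, E, G}.
C -> H applies; add {H} → now {A, C, D, E, G, H}.
C, D -> E, F applies; add {F} → now {A, C, D, E, F, G, H}.
No further FD applies.

{A, C, D, E, F, G, H}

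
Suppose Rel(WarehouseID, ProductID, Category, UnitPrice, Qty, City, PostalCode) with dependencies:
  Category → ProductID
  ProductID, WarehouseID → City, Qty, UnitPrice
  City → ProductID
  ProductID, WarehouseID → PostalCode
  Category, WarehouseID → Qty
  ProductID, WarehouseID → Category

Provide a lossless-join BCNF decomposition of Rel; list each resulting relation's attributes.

Candidate keys of the original relation: {Category, WarehouseID}, {City, WarehouseID}, {ProductID, WarehouseID}.
Within {Category, City, PostalCode, ProductID, Qty, UnitPrice, WarehouseID}: {Category}⁺ ∩ {Category, City, PostalCode, ProductID, Qty, UnitPrice, WarehouseID} = {Category, ProductID}, not the whole set, so Category → ProductID violates BCNF; decompose into {Category, ProductID} and {Category, City, PostalCode, Qty, UnitPrice, WarehouseID}.
{Category, ProductID}: every determinant is a superkey — BCNF.
{Category, City, PostalCode, Qty, UnitPrice, WarehouseID}: every determinant is a superkey — BCNF.

{Category, City, PostalCode, Qty, UnitPrice, WarehouseID}; {Category, ProductID}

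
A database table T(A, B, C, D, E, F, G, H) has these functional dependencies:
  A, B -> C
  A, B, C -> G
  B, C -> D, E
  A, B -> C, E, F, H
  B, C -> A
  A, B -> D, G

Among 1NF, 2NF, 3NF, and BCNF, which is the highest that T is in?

Candidate keys: {A, B}, {B, C}. Prime attributes: {A, B, C}.
Each dependency's left side is a superkey — BCNF holds.

BCNF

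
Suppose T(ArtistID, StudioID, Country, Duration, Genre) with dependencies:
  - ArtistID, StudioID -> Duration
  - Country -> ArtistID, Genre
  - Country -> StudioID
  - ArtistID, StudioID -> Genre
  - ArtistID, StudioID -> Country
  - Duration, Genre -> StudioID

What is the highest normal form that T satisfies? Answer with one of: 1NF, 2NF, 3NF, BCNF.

3NF

Candidate keys: {ArtistID, Duration, Genre}, {ArtistID, StudioID}, {Country}. Prime attributes: {ArtistID, Country, Duration, Genre, StudioID}.
For Duration, Genre -> StudioID we have {Duration, Genre}⁺ = {Duration, Genre, StudioID}; {Duration, Genre} is not a superkey, so BCNF fails.
Since {StudioID} ⊆ prime attributes and every other non-superkey FD also has a prime right side, the schema is in 3NF.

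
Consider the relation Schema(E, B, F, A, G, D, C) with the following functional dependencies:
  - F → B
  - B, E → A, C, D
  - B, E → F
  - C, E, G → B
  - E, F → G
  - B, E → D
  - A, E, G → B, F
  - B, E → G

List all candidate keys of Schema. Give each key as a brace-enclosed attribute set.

{A, E, G}, {B, E}, {C, E, G}, {E, F}

No FD produces {E}, so it must be in every candidate key.
Closure of {B, E} is {A, B, C, D, E, F, G}, the whole schema; {B, E} is a candidate key.
Closure of {E, F} is {A, B, C, D, E, F, G}, the whole schema; {E, F} is a candidate key.
Closure of {A, E, G} is {A, B, C, D, E, F, G}, the whole schema; {A, E, G} is a candidate key.
Closure of {C, E, G} is {A, B, C, D, E, F, G}, the whole schema; {C, E, G} is a candidate key.
No proper subset of any of these is a key, and no other minimal superkey exists.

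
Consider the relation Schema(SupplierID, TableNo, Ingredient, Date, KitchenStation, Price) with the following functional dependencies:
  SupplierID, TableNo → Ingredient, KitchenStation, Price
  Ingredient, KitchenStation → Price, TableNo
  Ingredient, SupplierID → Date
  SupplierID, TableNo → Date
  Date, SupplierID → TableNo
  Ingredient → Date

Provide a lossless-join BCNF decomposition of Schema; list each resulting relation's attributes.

{Date, Ingredient}; {Ingredient, KitchenStation, Price, TableNo}; {Ingredient, KitchenStation, SupplierID}

Candidate keys of the original relation: {Date, SupplierID}, {Ingredient, SupplierID}, {SupplierID, TableNo}.
Within {Date, Ingredient, KitchenStation, Price, SupplierID, TableNo}: {Ingredient, KitchenStation}⁺ ∩ {Date, Ingredient, KitchenStation, Price, SupplierID, TableNo} = {Date, Ingredient, KitchenStation, Price, TableNo}, not the whole set, so Ingredient, KitchenStation → Date, Price, TableNo violates BCNF; decompose into {Date, Ingredient, KitchenStation, Price, TableNo} and {Ingredient, KitchenStation, SupplierID}.
Within {Date, Ingredient, KitchenStation, Price, TableNo}: {Ingredient}⁺ ∩ {Date, Ingredient, KitchenStation, Price, TableNo} = {Date, Ingredient}, not the whole set, so Ingredient → Date violates BCNF; decompose into {Date, Ingredient} and {Ingredient, KitchenStation, Price, TableNo}.
{Date, Ingredient} is in BCNF.
{Ingredient, KitchenStation, Price, TableNo} is in BCNF.
{Ingredient, KitchenStation, SupplierID} is in BCNF.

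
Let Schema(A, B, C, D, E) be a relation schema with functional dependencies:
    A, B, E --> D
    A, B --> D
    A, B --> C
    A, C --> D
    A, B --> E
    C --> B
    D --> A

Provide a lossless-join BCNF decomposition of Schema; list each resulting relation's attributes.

{A, D}; {B, C}; {C, D, E}

Candidate keys of the original relation: {A, B}, {A, C}, {B, D}, {C, D}.
{A, B, C, D, E}: {C} determines {B, C} here but is not a superkey — split on C --> B, giving {B, C} and {A, C, D, E}.
{B, C} is in BCNF.
{A, C, D, E}: {D} determines {A, D} here but is not a superkey — split on D --> A, giving {A, D} and {C, D, E}.
{A, D} is in BCNF.
{C, D, E} is in BCNF.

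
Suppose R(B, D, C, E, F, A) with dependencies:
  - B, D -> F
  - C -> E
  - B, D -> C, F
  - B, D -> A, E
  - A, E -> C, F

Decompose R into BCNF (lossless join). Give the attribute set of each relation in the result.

{A, B, C, D}; {A, C, F}; {C, E}

Candidate key of the original relation: {B, D}.
In {A, B, C, D, E, F}, {C} is not a superkey ({C}⁺ restricted to this set is {C, E}), so split on C -> E into {C, E} and {A, B, C, D, F}.
{C, E} is in BCNF.
In {A, B, C, D, F}, {A, C} is not a superkey ({A, C}⁺ restricted to this set is {A, C, F}), so split on A, C -> F into {A, C, F} and {A, B, C, D}.
{A, C, F} is in BCNF.
{A, B, C, D} is in BCNF.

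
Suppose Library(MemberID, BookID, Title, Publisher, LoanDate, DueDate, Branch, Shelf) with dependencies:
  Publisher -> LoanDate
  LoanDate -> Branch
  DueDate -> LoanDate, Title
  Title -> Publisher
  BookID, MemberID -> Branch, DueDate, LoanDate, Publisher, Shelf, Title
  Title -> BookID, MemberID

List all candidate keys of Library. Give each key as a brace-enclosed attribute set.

{DueDate}⁺ = {BookID, Branch, DueDate, LoanDate, MemberID, Publisher, Shelf, Title}, which is every attribute, so {DueDate} is a candidate key.
{Title}⁺ = {BookID, Branch, DueDate, LoanDate, MemberID, Publisher, Shelf, Title}, which is every attribute, so {Title} is a candidate key.
{BookID, MemberID}⁺ = {BookID, Branch, DueDate, LoanDate, MemberID, Publisher, Shelf, Title}, which is every attribute, so {BookID, MemberID} is a candidate key.
These are minimal and exhaustive — every other superkey contains one of them.

{BookID, MemberID}, {DueDate}, {Title}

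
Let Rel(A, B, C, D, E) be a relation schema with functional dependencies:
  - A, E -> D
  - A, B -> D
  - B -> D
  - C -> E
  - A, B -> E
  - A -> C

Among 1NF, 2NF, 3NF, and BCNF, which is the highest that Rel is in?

1NF

Candidate key: {A, B}. Prime attributes: {A, B}.
A, E -> D: {A, E}⁺ = {A, C, D, E}, which is not all of the attributes, so the left side is not a superkey — BCNF is violated.
A, E -> D has non-prime {D} on the right and a non-superkey on the left, so 3NF fails.
{A} is a proper subset of the key {A, B}, and {A}⁺ contains the non-prime attributes {C, D, E} — a partial dependency, so 2NF is violated.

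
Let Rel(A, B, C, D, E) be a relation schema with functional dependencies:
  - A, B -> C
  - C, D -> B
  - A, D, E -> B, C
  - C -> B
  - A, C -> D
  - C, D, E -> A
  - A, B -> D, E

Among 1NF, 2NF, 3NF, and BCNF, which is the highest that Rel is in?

3NF

Candidate keys: {A, B}, {A, C}, {A, D, E}, {C, D, E}. Prime attributes: {A, B, C, D, E}.
For C, D -> B we have {C, D}⁺ = {B, C, D}; {C, D} is not a superkey, so BCNF fails.
Its right-hand attributes {B} are all prime, as are those of every other non-superkey FD — the relation is in 3NF.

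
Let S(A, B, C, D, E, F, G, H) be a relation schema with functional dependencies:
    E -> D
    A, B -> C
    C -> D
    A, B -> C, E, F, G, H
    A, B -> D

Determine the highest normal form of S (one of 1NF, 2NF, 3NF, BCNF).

Candidate key: {A, B}. Prime attributes: {A, B}.
E -> D breaks BCNF: {E}⁺ = {D, E}, so {E} is not a superkey.
E -> D has non-prime {D} on the right and a non-superkey on the left, so 3NF fails.
No non-prime attribute depends on a proper subset of any candidate key, so 2NF holds.

2NF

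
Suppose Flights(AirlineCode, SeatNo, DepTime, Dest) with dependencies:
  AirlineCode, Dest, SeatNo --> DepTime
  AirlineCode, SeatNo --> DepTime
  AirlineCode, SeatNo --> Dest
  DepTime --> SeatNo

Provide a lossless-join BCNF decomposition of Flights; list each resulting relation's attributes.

{AirlineCode, DepTime, Dest}; {DepTime, SeatNo}

Candidate keys of the original relation: {AirlineCode, DepTime}, {AirlineCode, SeatNo}.
Within {AirlineCode, DepTime, Dest, SeatNo}: {DepTime}⁺ ∩ {AirlineCode, DepTime, Dest, SeatNo} = {DepTime, SeatNo}, not the whole set, so DepTime --> SeatNo violates BCNF; decompose into {DepTime, SeatNo} and {AirlineCode, DepTime, Dest}.
{DepTime, SeatNo} is in BCNF.
{AirlineCode, DepTime, Dest} is in BCNF.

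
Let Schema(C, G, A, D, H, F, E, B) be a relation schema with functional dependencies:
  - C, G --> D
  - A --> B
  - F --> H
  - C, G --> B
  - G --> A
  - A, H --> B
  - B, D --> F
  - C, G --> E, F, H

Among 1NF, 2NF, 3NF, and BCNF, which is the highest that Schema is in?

Candidate key: {C, G}. Prime attributes: {C, G}.
A --> B breaks BCNF: {A}⁺ = {A, B}, so {A} is not a superkey.
A --> B has non-prime {B} on the right and a non-superkey on the left, so 3NF fails.
Since {G} ⊂ {C, G} and {G}⁺ ⊇ {A, B} with {A, B} non-prime, there is a partial dependency; 2NF fails.

1NF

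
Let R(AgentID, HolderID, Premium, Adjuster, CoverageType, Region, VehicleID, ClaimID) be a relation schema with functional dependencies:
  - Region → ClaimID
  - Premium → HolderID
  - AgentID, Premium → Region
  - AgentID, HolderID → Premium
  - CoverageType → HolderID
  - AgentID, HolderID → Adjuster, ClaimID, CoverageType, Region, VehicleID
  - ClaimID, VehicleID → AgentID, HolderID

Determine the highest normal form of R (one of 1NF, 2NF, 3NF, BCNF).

Candidate keys: {AgentID, CoverageType}, {AgentID, HolderID}, {AgentID, Premium}, {ClaimID, VehicleID}, {Region, VehicleID}. Prime attributes: {AgentID, ClaimID, CoverageType, HolderID, Premium, Region, VehicleID}.
Region → ClaimID breaks BCNF: {Region}⁺ = {ClaimID, Region}, so {Region} is not a superkey.
Since {ClaimID} ⊆ prime attributes and every other non-superkey FD also has a prime right side, the schema is in 3NF.

3NF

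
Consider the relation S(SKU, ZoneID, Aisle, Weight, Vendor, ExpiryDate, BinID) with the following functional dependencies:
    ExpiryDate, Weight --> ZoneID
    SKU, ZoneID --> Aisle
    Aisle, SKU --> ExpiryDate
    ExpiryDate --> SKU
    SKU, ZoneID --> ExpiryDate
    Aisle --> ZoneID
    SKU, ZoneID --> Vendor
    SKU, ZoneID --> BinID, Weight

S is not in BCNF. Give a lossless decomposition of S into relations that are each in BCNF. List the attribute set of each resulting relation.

{Aisle, BinID, ExpiryDate, Vendor, Weight}; {Aisle, ZoneID}; {ExpiryDate, SKU}

Candidate keys of the original relation: {Aisle, ExpiryDate}, {Aisle, SKU}, {ExpiryDate, Weight}, {ExpiryDate, ZoneID}, {SKU, ZoneID}.
Within {Aisle, BinID, ExpiryDate, SKU, Vendor, Weight, ZoneID}: {ExpiryDate}⁺ ∩ {Aisle, BinID, ExpiryDate, SKU, Vendor, Weight, ZoneID} = {ExpiryDate, SKU}, not the whole set, so ExpiryDate --> SKU violates BCNF; decompose into {ExpiryDate, SKU} and {Aisle, BinID, ExpiryDate, Vendor, Weight, ZoneID}.
{ExpiryDate, SKU} has no BCNF violation.
Within {Aisle, BinID, ExpiryDate, Vendor, Weight, ZoneID}: {Aisle}⁺ ∩ {Aisle, BinID, ExpiryDate, Vendor, Weight, ZoneID} = {Aisle, ZoneID}, not the whole set, so Aisle --> ZoneID violates BCNF; decompose into {Aisle, ZoneID} and {Aisle, BinID, ExpiryDate, Vendor, Weight}.
{Aisle, ZoneID} has no BCNF violation.
{Aisle, BinID, ExpiryDate, Vendor, Weight} has no BCNF violation.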